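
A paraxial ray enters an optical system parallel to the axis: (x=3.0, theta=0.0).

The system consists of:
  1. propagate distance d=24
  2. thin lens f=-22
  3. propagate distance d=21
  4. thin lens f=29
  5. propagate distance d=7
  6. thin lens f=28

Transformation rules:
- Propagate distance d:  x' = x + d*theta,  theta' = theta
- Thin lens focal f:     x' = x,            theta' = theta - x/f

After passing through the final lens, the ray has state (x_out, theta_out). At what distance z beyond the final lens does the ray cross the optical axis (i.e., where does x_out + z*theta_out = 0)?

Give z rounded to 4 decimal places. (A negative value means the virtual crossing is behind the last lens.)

Initial: x=3.0000 theta=0.0000
After 1 (propagate distance d=24): x=3.0000 theta=0.0000
After 2 (thin lens f=-22): x=3.0000 theta=3/22 (≈0.1364)
After 3 (propagate distance d=21): x=129/22 (≈5.8636) theta=3/22 (≈0.1364)
After 4 (thin lens f=29): x=129/22 (≈5.8636) theta=-21/319 (≈-0.0658)
After 5 (propagate distance d=7): x=3447/638 (≈5.4028) theta=-21/319 (≈-0.0658)
After 6 (thin lens f=28): x=3447/638 (≈5.4028) theta=-4623/17864 (≈-0.2588)
z_focus = -x_out/theta_out = -(3447/638)/(-4623/17864) = 32172/1541 ≈ 20.8774
Rounded to 4 decimal places: z = 20.8774

Answer: 20.8774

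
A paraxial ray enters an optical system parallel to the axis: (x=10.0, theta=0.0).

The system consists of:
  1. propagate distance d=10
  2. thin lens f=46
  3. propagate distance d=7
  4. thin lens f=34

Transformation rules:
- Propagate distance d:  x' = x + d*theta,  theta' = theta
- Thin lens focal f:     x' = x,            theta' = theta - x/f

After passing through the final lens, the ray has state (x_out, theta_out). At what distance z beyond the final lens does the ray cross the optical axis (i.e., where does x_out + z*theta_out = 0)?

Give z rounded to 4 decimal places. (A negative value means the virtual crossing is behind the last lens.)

Initial: x=10.0000 theta=0.0000
After 1 (propagate distance d=10): x=10.0000 theta=0.0000
After 2 (thin lens f=46): x=10.0000 theta=-5/23 (≈-0.2174)
After 3 (propagate distance d=7): x=195/23 (≈8.4783) theta=-5/23 (≈-0.2174)
After 4 (thin lens f=34): x=195/23 (≈8.4783) theta=-365/782 (≈-0.4668)
z_focus = -x_out/theta_out = -(195/23)/(-365/782) = 1326/73 ≈ 18.1644
Rounded to 4 decimal places: z = 18.1644

Answer: 18.1644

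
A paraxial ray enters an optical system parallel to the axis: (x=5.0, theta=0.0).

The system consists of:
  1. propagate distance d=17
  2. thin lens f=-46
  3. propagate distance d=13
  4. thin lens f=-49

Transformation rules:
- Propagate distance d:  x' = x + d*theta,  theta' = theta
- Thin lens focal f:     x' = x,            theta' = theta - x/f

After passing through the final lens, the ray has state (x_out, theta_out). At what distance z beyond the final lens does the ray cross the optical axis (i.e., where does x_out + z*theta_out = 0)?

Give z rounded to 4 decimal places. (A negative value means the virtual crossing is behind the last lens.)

Answer: -26.7685

Derivation:
Initial: x=5.0000 theta=0.0000
After 1 (propagate distance d=17): x=5.0000 theta=0.0000
After 2 (thin lens f=-46): x=5.0000 theta=5/46 (≈0.1087)
After 3 (propagate distance d=13): x=295/46 (≈6.4130) theta=5/46 (≈0.1087)
After 4 (thin lens f=-49): x=295/46 (≈6.4130) theta=270/1127 (≈0.2396)
z_focus = -x_out/theta_out = -(295/46)/(270/1127) = -2891/108 ≈ -26.7685
Rounded to 4 decimal places: z = -26.7685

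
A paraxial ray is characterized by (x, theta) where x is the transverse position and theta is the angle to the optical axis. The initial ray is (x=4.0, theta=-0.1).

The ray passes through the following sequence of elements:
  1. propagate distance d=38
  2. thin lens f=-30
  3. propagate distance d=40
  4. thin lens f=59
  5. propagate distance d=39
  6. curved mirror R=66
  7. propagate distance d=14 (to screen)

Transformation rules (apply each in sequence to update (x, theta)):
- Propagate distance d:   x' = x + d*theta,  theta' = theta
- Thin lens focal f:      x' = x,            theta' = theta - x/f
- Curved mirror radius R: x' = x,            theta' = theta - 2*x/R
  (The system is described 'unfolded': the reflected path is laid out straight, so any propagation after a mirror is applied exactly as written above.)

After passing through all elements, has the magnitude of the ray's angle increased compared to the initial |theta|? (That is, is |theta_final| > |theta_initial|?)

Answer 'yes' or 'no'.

Answer: yes

Derivation:
Initial: x=4.0000 theta=-0.1000
After 1 (propagate distance d=38): x=0.2000 theta=-0.1000
After 2 (thin lens f=-30): x=0.2000 theta=-7/75 (≈-0.0933)
After 3 (propagate distance d=40): x=-53/15 (≈-3.5333) theta=-7/75 (≈-0.0933)
After 4 (thin lens f=59): x=-53/15 (≈-3.5333) theta=-148/4425 (≈-0.0334)
After 5 (propagate distance d=39): x=-21407/4425 (≈-4.8377) theta=-148/4425 (≈-0.0334)
After 6 (curved mirror R=66): x=-21407/4425 (≈-4.8377) theta=16523/146025 (≈0.1132)
After 7 (propagate distance d=14 (to screen)): x=-475109/146025 (≈-3.2536) theta=16523/146025 (≈0.1132)
|theta_initial|=0.1000 |theta_final|=16523/146025 (≈0.1132) -> increased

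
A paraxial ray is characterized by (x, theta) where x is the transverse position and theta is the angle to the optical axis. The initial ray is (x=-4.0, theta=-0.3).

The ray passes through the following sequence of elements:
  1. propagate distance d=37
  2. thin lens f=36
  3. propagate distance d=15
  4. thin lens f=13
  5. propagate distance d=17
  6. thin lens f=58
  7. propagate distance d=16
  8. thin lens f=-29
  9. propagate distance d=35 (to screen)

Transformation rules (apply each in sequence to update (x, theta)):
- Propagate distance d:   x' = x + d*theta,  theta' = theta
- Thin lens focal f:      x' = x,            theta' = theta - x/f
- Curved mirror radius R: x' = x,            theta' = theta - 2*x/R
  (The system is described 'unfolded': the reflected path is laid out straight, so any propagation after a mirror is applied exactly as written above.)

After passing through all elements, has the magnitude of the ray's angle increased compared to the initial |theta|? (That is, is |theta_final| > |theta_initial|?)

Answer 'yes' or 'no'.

Initial: x=-4.0000 theta=-0.3000
After 1 (propagate distance d=37): x=-15.1000 theta=-0.3000
After 2 (thin lens f=36): x=-15.1000 theta=43/360 (≈0.1194)
After 3 (propagate distance d=15): x=-1597/120 (≈-13.3083) theta=43/360 (≈0.1194)
After 4 (thin lens f=13): x=-1597/120 (≈-13.3083) theta=535/468 (≈1.1432)
After 5 (propagate distance d=17): x=28667/4680 (≈6.1254) theta=535/468 (≈1.1432)
After 6 (thin lens f=58): x=28667/4680 (≈6.1254) theta=281633/271440 (≈1.0376)
After 7 (propagate distance d=16): x=3084407/135720 (≈22.7263) theta=281633/271440 (≈1.0376)
After 8 (thin lens f=-29): x=3084407/135720 (≈22.7263) theta=14336171/7871760 (≈1.8212)
After 9 (propagate distance d=35 (to screen)): x=226887197/2623920 (≈86.4688) theta=14336171/7871760 (≈1.8212)
|theta_initial|=0.3000 |theta_final|=14336171/7871760 (≈1.8212) -> increased

Answer: yes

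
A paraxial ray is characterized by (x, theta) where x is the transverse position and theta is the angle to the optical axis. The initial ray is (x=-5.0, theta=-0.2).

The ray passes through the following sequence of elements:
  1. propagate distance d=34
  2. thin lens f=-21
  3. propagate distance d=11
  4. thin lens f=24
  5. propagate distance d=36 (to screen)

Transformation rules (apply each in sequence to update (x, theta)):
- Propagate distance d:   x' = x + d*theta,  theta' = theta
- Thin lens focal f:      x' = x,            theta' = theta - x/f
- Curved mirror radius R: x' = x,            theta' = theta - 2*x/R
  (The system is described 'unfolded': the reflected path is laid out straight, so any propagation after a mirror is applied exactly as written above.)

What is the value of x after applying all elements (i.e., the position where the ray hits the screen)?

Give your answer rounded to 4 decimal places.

Initial: x=-5.0000 theta=-0.2000
After 1 (propagate distance d=34): x=-11.8000 theta=-0.2000
After 2 (thin lens f=-21): x=-11.8000 theta=-16/21 (≈-0.7619)
After 3 (propagate distance d=11): x=-2119/105 (≈-20.1810) theta=-16/21 (≈-0.7619)
After 4 (thin lens f=24): x=-2119/105 (≈-20.1810) theta=199/2520 (≈0.0790)
After 5 (propagate distance d=36 (to screen)): x=-3641/210 (≈-17.3381) theta=199/2520 (≈0.0790)
Rounded to 4 decimal places: x = -17.3381

Answer: -17.3381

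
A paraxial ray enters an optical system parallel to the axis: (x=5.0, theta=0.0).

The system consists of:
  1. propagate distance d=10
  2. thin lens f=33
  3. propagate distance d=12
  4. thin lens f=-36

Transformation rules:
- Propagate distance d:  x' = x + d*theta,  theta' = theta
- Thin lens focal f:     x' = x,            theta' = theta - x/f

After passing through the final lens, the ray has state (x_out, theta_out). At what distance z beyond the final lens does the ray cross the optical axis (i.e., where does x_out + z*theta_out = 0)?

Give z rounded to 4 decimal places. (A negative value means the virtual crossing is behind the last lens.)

Answer: 50.4000

Derivation:
Initial: x=5.0000 theta=0.0000
After 1 (propagate distance d=10): x=5.0000 theta=0.0000
After 2 (thin lens f=33): x=5.0000 theta=-5/33 (≈-0.1515)
After 3 (propagate distance d=12): x=35/11 (≈3.1818) theta=-5/33 (≈-0.1515)
After 4 (thin lens f=-36): x=35/11 (≈3.1818) theta=-25/396 (≈-0.0631)
z_focus = -x_out/theta_out = -(35/11)/(-25/396) = 50.4000
Rounded to 4 decimal places: z = 50.4000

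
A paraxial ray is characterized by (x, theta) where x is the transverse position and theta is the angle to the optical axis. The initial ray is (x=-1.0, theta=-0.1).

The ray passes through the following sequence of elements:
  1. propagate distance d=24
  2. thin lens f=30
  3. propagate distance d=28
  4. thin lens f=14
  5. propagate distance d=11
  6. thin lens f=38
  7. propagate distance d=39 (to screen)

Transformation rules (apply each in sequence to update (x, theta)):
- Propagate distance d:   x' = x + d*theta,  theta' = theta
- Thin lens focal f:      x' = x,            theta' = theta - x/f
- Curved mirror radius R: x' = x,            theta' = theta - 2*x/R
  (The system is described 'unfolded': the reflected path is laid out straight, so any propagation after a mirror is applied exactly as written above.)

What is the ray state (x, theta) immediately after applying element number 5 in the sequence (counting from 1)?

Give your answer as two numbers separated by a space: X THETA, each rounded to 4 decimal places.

Answer: -0.5019 0.2295

Derivation:
Initial: x=-1.0000 theta=-0.1000
After 1 (propagate distance d=24): x=-3.4000 theta=-0.1000
After 2 (thin lens f=30): x=-3.4000 theta=1/75 (≈0.0133)
After 3 (propagate distance d=28): x=-227/75 (≈-3.0267) theta=1/75 (≈0.0133)
After 4 (thin lens f=14): x=-227/75 (≈-3.0267) theta=241/1050 (≈0.2295)
After 5 (propagate distance d=11): x=-527/1050 (≈-0.5019) theta=241/1050 (≈0.2295)
Rounded to 4 decimal places: x = -0.5019, theta = 0.2295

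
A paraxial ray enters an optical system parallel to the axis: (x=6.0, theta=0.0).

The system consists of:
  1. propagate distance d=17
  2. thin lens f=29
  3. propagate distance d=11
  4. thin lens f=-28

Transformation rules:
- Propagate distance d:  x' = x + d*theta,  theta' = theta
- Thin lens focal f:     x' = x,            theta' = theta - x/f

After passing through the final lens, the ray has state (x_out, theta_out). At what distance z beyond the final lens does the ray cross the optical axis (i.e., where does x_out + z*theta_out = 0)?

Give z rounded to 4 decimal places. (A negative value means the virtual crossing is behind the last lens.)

Initial: x=6.0000 theta=0.0000
After 1 (propagate distance d=17): x=6.0000 theta=0.0000
After 2 (thin lens f=29): x=6.0000 theta=-6/29 (≈-0.2069)
After 3 (propagate distance d=11): x=108/29 (≈3.7241) theta=-6/29 (≈-0.2069)
After 4 (thin lens f=-28): x=108/29 (≈3.7241) theta=-15/203 (≈-0.0739)
z_focus = -x_out/theta_out = -(108/29)/(-15/203) = 50.4000
Rounded to 4 decimal places: z = 50.4000

Answer: 50.4000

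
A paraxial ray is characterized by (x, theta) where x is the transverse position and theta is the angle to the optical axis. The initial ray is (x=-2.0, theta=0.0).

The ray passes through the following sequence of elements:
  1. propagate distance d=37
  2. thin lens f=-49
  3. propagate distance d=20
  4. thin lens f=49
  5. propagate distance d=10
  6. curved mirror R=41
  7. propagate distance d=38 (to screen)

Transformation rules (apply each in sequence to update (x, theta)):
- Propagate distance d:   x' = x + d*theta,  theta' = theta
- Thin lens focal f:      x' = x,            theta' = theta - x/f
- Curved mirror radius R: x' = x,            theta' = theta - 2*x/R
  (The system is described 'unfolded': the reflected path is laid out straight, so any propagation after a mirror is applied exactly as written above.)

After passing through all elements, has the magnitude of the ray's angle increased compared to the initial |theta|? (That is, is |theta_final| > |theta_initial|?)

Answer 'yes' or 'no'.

Initial: x=-2.0000 theta=0.0000
After 1 (propagate distance d=37): x=-2.0000 theta=0.0000
After 2 (thin lens f=-49): x=-2.0000 theta=-2/49 (≈-0.0408)
After 3 (propagate distance d=20): x=-138/49 (≈-2.8163) theta=-2/49 (≈-0.0408)
After 4 (thin lens f=49): x=-138/49 (≈-2.8163) theta=40/2401 (≈0.0167)
After 5 (propagate distance d=10): x=-6362/2401 (≈-2.6497) theta=40/2401 (≈0.0167)
After 6 (curved mirror R=41): x=-6362/2401 (≈-2.6497) theta=2052/14063 (≈0.1459)
After 7 (propagate distance d=38 (to screen)): x=284990/98441 (≈2.8950) theta=2052/14063 (≈0.1459)
|theta_initial|=0.0000 |theta_final|=2052/14063 (≈0.1459) -> increased

Answer: yes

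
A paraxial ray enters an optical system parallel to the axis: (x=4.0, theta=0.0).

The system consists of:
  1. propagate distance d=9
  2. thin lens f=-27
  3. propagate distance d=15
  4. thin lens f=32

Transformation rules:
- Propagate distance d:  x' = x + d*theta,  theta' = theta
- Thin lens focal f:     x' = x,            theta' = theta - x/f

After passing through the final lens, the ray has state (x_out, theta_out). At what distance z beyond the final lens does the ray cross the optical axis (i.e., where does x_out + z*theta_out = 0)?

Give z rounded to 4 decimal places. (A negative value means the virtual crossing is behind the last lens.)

Initial: x=4.0000 theta=0.0000
After 1 (propagate distance d=9): x=4.0000 theta=0.0000
After 2 (thin lens f=-27): x=4.0000 theta=4/27 (≈0.1481)
After 3 (propagate distance d=15): x=56/9 (≈6.2222) theta=4/27 (≈0.1481)
After 4 (thin lens f=32): x=56/9 (≈6.2222) theta=-5/108 (≈-0.0463)
z_focus = -x_out/theta_out = -(56/9)/(-5/108) = 134.4000
Rounded to 4 decimal places: z = 134.4000

Answer: 134.4000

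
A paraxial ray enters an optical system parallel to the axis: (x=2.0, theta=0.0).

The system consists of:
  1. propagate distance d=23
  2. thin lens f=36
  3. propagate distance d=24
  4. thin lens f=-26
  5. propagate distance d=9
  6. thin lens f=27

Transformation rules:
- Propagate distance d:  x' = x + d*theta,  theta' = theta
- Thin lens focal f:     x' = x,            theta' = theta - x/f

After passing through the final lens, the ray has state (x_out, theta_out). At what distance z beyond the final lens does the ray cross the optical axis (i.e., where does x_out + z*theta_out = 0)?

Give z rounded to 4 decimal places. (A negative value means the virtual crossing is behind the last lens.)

Initial: x=2.0000 theta=0.0000
After 1 (propagate distance d=23): x=2.0000 theta=0.0000
After 2 (thin lens f=36): x=2.0000 theta=-1/18 (≈-0.0556)
After 3 (propagate distance d=24): x=2/3 (≈0.6667) theta=-1/18 (≈-0.0556)
After 4 (thin lens f=-26): x=2/3 (≈0.6667) theta=-7/234 (≈-0.0299)
After 5 (propagate distance d=9): x=31/78 (≈0.3974) theta=-7/234 (≈-0.0299)
After 6 (thin lens f=27): x=31/78 (≈0.3974) theta=-47/1053 (≈-0.0446)
z_focus = -x_out/theta_out = -(31/78)/(-47/1053) = 837/94 ≈ 8.9043
Rounded to 4 decimal places: z = 8.9043

Answer: 8.9043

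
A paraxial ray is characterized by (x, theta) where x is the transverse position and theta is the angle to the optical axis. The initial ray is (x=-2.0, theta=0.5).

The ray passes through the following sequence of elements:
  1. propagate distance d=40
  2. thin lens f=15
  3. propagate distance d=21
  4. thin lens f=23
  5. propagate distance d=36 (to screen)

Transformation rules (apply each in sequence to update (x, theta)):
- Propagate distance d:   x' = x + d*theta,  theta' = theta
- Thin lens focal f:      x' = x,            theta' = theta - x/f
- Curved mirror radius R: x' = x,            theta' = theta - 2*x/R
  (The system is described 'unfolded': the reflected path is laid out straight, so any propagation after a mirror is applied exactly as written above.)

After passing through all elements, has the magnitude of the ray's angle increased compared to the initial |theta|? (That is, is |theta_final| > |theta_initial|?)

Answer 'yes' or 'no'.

Answer: yes

Derivation:
Initial: x=-2.0000 theta=0.5000
After 1 (propagate distance d=40): x=18.0000 theta=0.5000
After 2 (thin lens f=15): x=18.0000 theta=-0.7000
After 3 (propagate distance d=21): x=3.3000 theta=-0.7000
After 4 (thin lens f=23): x=3.3000 theta=-97/115 (≈-0.8435)
After 5 (propagate distance d=36 (to screen)): x=-1245/46 (≈-27.0652) theta=-97/115 (≈-0.8435)
|theta_initial|=0.5000 |theta_final|=97/115 (≈0.8435) -> increased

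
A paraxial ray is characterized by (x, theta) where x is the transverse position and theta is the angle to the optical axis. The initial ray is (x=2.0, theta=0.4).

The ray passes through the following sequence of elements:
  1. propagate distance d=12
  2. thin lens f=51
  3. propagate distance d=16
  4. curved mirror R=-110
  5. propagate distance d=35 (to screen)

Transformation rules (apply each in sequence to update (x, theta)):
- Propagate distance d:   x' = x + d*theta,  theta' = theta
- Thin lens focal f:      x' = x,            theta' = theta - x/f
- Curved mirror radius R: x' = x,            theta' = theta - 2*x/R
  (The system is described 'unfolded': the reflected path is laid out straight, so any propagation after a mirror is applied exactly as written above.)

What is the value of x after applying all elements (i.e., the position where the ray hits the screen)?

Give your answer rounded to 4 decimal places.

Answer: 27.4424

Derivation:
Initial: x=2.0000 theta=0.4000
After 1 (propagate distance d=12): x=6.8000 theta=0.4000
After 2 (thin lens f=51): x=6.8000 theta=4/15 (≈0.2667)
After 3 (propagate distance d=16): x=166/15 (≈11.0667) theta=4/15 (≈0.2667)
After 4 (curved mirror R=-110): x=166/15 (≈11.0667) theta=386/825 (≈0.4679)
After 5 (propagate distance d=35 (to screen)): x=4528/165 (≈27.4424) theta=386/825 (≈0.4679)
Rounded to 4 decimal places: x = 27.4424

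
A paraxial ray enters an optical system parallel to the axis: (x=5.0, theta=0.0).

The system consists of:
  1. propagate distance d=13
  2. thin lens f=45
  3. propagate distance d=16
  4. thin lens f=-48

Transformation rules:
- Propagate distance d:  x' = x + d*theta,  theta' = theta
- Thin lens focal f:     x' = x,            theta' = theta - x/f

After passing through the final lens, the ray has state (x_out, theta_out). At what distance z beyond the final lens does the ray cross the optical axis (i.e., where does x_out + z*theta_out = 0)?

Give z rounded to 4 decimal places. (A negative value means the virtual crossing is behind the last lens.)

Answer: 73.2632

Derivation:
Initial: x=5.0000 theta=0.0000
After 1 (propagate distance d=13): x=5.0000 theta=0.0000
After 2 (thin lens f=45): x=5.0000 theta=-1/9 (≈-0.1111)
After 3 (propagate distance d=16): x=29/9 (≈3.2222) theta=-1/9 (≈-0.1111)
After 4 (thin lens f=-48): x=29/9 (≈3.2222) theta=-19/432 (≈-0.0440)
z_focus = -x_out/theta_out = -(29/9)/(-19/432) = 1392/19 ≈ 73.2632
Rounded to 4 decimal places: z = 73.2632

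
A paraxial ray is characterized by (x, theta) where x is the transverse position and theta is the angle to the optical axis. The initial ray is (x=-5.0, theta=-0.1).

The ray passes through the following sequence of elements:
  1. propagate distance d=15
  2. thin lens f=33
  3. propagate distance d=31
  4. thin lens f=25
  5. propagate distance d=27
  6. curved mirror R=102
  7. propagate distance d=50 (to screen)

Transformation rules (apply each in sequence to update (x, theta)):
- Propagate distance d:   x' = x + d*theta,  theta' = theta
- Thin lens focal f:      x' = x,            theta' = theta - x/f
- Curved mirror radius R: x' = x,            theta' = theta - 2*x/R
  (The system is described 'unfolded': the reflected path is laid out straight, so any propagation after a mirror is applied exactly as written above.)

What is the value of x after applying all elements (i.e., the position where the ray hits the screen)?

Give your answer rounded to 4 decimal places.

Answer: 11.8932

Derivation:
Initial: x=-5.0000 theta=-0.1000
After 1 (propagate distance d=15): x=-6.5000 theta=-0.1000
After 2 (thin lens f=33): x=-6.5000 theta=16/165 (≈0.0970)
After 3 (propagate distance d=31): x=-1153/330 (≈-3.4939) theta=16/165 (≈0.0970)
After 4 (thin lens f=25): x=-1153/330 (≈-3.4939) theta=651/2750 (≈0.2367)
After 5 (propagate distance d=27): x=11953/4125 (≈2.8977) theta=651/2750 (≈0.2367)
After 6 (curved mirror R=102): x=11953/4125 (≈2.8977) theta=75697/420750 (≈0.1799)
After 7 (propagate distance d=50 (to screen)): x=2502028/210375 (≈11.8932) theta=75697/420750 (≈0.1799)
Rounded to 4 decimal places: x = 11.8932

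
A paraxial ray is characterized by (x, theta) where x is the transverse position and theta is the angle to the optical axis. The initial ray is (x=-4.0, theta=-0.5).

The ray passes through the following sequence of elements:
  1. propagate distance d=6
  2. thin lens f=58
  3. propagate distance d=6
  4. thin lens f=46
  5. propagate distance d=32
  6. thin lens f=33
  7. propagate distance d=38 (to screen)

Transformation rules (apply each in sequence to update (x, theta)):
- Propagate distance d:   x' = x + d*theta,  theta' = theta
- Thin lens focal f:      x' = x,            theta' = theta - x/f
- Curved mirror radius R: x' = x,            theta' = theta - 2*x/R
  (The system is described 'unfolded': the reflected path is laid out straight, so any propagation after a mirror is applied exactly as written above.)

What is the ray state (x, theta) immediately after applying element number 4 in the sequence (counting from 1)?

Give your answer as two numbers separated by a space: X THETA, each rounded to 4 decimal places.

Answer: -9.2759 -0.1777

Derivation:
Initial: x=-4.0000 theta=-0.5000
After 1 (propagate distance d=6): x=-7.0000 theta=-0.5000
After 2 (thin lens f=58): x=-7.0000 theta=-11/29 (≈-0.3793)
After 3 (propagate distance d=6): x=-269/29 (≈-9.2759) theta=-11/29 (≈-0.3793)
After 4 (thin lens f=46): x=-269/29 (≈-9.2759) theta=-237/1334 (≈-0.1777)
Rounded to 4 decimal places: x = -9.2759, theta = -0.1777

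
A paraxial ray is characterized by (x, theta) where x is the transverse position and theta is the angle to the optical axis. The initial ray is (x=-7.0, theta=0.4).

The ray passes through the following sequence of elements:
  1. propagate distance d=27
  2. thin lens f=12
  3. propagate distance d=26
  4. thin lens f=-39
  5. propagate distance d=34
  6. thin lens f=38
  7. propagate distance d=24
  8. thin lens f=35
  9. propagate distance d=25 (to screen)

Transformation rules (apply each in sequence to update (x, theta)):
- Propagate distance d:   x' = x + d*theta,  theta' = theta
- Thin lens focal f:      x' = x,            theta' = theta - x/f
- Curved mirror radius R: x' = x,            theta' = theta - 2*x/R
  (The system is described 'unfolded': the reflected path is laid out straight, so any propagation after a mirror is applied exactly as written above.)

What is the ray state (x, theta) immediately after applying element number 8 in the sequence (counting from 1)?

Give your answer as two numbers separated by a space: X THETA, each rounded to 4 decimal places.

Initial: x=-7.0000 theta=0.4000
After 1 (propagate distance d=27): x=3.8000 theta=0.4000
After 2 (thin lens f=12): x=3.8000 theta=1/12 (≈0.0833)
After 3 (propagate distance d=26): x=179/30 (≈5.9667) theta=1/12 (≈0.0833)
After 4 (thin lens f=-39): x=179/30 (≈5.9667) theta=553/2340 (≈0.2363)
After 5 (propagate distance d=34): x=8191/585 (≈14.0017) theta=553/2340 (≈0.2363)
After 6 (thin lens f=38): x=8191/585 (≈14.0017) theta=-1175/8892 (≈-0.1321)
After 7 (propagate distance d=24): x=120379/11115 (≈10.8303) theta=-1175/8892 (≈-0.1321)
After 8 (thin lens f=35): x=120379/11115 (≈10.8303) theta=-839/1900 (≈-0.4416)
Rounded to 4 decimal places: x = 10.8303, theta = -0.4416

Answer: 10.8303 -0.4416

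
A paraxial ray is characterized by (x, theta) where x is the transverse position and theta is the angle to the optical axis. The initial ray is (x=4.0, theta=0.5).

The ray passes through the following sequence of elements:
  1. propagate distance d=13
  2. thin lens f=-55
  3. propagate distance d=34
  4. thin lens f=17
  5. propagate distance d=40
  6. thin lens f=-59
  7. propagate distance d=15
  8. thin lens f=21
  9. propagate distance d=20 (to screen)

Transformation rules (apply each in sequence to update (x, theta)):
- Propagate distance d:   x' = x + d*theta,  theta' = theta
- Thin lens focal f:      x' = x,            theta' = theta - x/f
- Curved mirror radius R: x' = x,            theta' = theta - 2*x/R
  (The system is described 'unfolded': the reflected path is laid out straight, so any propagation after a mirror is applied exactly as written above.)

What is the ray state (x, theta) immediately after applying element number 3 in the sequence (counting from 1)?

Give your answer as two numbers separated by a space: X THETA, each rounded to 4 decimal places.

Answer: 33.9909 0.6909

Derivation:
Initial: x=4.0000 theta=0.5000
After 1 (propagate distance d=13): x=10.5000 theta=0.5000
After 2 (thin lens f=-55): x=10.5000 theta=38/55 (≈0.6909)
After 3 (propagate distance d=34): x=3739/110 (≈33.9909) theta=38/55 (≈0.6909)
Rounded to 4 decimal places: x = 33.9909, theta = 0.6909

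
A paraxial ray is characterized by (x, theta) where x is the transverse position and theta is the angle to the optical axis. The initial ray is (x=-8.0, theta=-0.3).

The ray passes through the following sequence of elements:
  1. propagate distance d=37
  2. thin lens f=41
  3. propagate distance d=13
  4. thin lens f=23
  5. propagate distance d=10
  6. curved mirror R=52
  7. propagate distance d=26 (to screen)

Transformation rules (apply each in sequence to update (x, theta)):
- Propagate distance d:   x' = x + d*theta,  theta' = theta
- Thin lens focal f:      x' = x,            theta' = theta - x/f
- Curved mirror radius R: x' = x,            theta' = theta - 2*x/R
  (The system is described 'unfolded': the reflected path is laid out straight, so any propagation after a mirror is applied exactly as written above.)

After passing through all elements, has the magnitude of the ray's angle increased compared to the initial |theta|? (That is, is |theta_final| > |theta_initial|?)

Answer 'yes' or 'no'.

Answer: yes

Derivation:
Initial: x=-8.0000 theta=-0.3000
After 1 (propagate distance d=37): x=-19.1000 theta=-0.3000
After 2 (thin lens f=41): x=-19.1000 theta=34/205 (≈0.1659)
After 3 (propagate distance d=13): x=-6947/410 (≈-16.9439) theta=34/205 (≈0.1659)
After 4 (thin lens f=23): x=-6947/410 (≈-16.9439) theta=8511/9430 (≈0.9025)
After 5 (propagate distance d=10): x=-74671/9430 (≈-7.9185) theta=8511/9430 (≈0.9025)
After 6 (curved mirror R=52): x=-74671/9430 (≈-7.9185) theta=295957/245180 (≈1.2071)
After 7 (propagate distance d=26 (to screen)): x=110643/4715 (≈23.4662) theta=295957/245180 (≈1.2071)
|theta_initial|=0.3000 |theta_final|=295957/245180 (≈1.2071) -> increased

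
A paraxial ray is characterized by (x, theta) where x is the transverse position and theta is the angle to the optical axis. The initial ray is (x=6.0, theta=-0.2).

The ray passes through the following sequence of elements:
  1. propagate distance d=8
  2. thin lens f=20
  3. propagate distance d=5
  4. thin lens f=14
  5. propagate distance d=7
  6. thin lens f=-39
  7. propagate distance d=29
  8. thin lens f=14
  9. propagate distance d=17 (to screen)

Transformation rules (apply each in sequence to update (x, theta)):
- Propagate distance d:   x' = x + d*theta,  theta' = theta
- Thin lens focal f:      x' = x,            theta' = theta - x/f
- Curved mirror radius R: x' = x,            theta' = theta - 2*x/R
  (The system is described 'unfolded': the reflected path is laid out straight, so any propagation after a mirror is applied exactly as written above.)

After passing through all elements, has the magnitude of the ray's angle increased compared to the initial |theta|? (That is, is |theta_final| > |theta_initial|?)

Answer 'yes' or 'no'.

Initial: x=6.0000 theta=-0.2000
After 1 (propagate distance d=8): x=4.4000 theta=-0.2000
After 2 (thin lens f=20): x=4.4000 theta=-0.4200
After 3 (propagate distance d=5): x=2.3000 theta=-0.4200
After 4 (thin lens f=14): x=2.3000 theta=-409/700 (≈-0.5843)
After 5 (propagate distance d=7): x=-1.7900 theta=-409/700 (≈-0.5843)
After 6 (thin lens f=-39): x=-1.7900 theta=-4301/6825 (≈-0.6302)
After 7 (propagate distance d=29): x=-547783/27300 (≈-20.0653) theta=-4301/6825 (≈-0.6302)
After 8 (thin lens f=14): x=-547783/27300 (≈-20.0653) theta=102309/127400 (≈0.8031)
After 9 (propagate distance d=17 (to screen)): x=-2451203/382200 (≈-6.4134) theta=102309/127400 (≈0.8031)
|theta_initial|=0.2000 |theta_final|=102309/127400 (≈0.8031) -> increased

Answer: yes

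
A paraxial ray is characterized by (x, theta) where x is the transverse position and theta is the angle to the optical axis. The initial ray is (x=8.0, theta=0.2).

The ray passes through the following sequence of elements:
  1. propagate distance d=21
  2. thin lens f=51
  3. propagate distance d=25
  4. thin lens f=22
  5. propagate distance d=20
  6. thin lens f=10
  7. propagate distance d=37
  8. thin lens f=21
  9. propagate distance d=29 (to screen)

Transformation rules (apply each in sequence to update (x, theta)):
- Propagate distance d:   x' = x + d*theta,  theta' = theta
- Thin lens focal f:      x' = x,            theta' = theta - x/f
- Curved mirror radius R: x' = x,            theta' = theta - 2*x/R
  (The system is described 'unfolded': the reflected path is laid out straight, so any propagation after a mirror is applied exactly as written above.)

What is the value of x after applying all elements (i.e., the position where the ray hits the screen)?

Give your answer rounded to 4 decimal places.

Answer: -8.6267

Derivation:
Initial: x=8.0000 theta=0.2000
After 1 (propagate distance d=21): x=12.2000 theta=0.2000
After 2 (thin lens f=51): x=12.2000 theta=-2/51 (≈-0.0392)
After 3 (propagate distance d=25): x=2861/255 (≈11.2196) theta=-2/51 (≈-0.0392)
After 4 (thin lens f=22): x=2861/255 (≈11.2196) theta=-1027/1870 (≈-0.5492)
After 5 (propagate distance d=20): x=661/2805 (≈0.2357) theta=-1027/1870 (≈-0.5492)
After 6 (thin lens f=10): x=661/2805 (≈0.2357) theta=-8033/14025 (≈-0.5728)
After 7 (propagate distance d=37): x=-97972/4675 (≈-20.9566) theta=-8033/14025 (≈-0.5728)
After 8 (thin lens f=21): x=-97972/4675 (≈-20.9566) theta=5963/14025 (≈0.4252)
After 9 (propagate distance d=29 (to screen)): x=-647/75 (≈-8.6267) theta=5963/14025 (≈0.4252)
Rounded to 4 decimal places: x = -8.6267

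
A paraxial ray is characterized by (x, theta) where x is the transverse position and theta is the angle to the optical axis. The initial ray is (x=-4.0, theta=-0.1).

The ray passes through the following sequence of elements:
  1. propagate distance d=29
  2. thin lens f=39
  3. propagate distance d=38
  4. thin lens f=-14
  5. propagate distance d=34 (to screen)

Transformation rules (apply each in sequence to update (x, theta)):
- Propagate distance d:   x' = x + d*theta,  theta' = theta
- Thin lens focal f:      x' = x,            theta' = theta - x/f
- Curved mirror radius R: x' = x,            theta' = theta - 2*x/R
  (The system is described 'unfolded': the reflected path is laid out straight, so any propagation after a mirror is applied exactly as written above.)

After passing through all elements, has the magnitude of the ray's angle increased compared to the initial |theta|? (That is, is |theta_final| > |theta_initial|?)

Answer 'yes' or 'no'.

Initial: x=-4.0000 theta=-0.1000
After 1 (propagate distance d=29): x=-6.9000 theta=-0.1000
After 2 (thin lens f=39): x=-6.9000 theta=1/13 (≈0.0769)
After 3 (propagate distance d=38): x=-517/130 (≈-3.9769) theta=1/13 (≈0.0769)
After 4 (thin lens f=-14): x=-517/130 (≈-3.9769) theta=-29/140 (≈-0.2071)
After 5 (propagate distance d=34 (to screen)): x=-5014/455 (≈-11.0198) theta=-29/140 (≈-0.2071)
|theta_initial|=0.1000 |theta_final|=29/140 (≈0.2071) -> increased

Answer: yes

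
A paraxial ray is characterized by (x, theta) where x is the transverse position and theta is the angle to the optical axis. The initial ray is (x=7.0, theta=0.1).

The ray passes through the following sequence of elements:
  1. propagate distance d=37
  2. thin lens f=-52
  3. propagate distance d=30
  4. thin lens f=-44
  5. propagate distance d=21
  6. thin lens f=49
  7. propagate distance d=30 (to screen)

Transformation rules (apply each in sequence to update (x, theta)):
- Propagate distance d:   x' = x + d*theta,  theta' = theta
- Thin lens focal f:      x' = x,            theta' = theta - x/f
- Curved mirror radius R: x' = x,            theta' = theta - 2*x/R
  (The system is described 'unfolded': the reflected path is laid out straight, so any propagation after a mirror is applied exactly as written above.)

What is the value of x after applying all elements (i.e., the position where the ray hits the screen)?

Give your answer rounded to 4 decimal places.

Answer: 36.5964

Derivation:
Initial: x=7.0000 theta=0.1000
After 1 (propagate distance d=37): x=10.7000 theta=0.1000
After 2 (thin lens f=-52): x=10.7000 theta=159/520 (≈0.3058)
After 3 (propagate distance d=30): x=5167/260 (≈19.8731) theta=159/520 (≈0.3058)
After 4 (thin lens f=-44): x=5167/260 (≈19.8731) theta=1733/2288 (≈0.7574)
After 5 (propagate distance d=21): x=409313/11440 (≈35.7791) theta=1733/2288 (≈0.7574)
After 6 (thin lens f=49): x=409313/11440 (≈35.7791) theta=1909/70070 (≈0.0272)
After 7 (propagate distance d=30 (to screen)): x=20514497/560560 (≈36.5964) theta=1909/70070 (≈0.0272)
Rounded to 4 decimal places: x = 36.5964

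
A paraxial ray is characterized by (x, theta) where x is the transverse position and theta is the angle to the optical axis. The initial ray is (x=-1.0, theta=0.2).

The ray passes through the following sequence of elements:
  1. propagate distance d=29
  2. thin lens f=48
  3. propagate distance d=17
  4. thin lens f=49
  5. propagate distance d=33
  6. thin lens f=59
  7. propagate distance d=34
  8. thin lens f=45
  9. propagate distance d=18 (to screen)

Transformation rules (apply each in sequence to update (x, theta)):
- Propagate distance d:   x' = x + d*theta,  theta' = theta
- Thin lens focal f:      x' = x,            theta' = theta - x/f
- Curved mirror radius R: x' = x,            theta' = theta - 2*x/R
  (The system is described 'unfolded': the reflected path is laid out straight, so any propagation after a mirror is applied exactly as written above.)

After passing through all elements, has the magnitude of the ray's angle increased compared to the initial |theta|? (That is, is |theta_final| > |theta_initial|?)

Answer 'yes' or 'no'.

Answer: no

Derivation:
Initial: x=-1.0000 theta=0.2000
After 1 (propagate distance d=29): x=4.8000 theta=0.2000
After 2 (thin lens f=48): x=4.8000 theta=0.1000
After 3 (propagate distance d=17): x=6.5000 theta=0.1000
After 4 (thin lens f=49): x=6.5000 theta=-8/245 (≈-0.0327)
After 5 (propagate distance d=33): x=2657/490 (≈5.4224) theta=-8/245 (≈-0.0327)
After 6 (thin lens f=59): x=2657/490 (≈5.4224) theta=-3601/28910 (≈-0.1246)
After 7 (propagate distance d=34): x=34329/28910 (≈1.1874) theta=-3601/28910 (≈-0.1246)
After 8 (thin lens f=45): x=34329/28910 (≈1.1874) theta=-32729/216825 (≈-0.1509)
After 9 (propagate distance d=18 (to screen)): x=-221103/144550 (≈-1.5296) theta=-32729/216825 (≈-0.1509)
|theta_initial|=0.2000 |theta_final|=32729/216825 (≈0.1509) -> not increased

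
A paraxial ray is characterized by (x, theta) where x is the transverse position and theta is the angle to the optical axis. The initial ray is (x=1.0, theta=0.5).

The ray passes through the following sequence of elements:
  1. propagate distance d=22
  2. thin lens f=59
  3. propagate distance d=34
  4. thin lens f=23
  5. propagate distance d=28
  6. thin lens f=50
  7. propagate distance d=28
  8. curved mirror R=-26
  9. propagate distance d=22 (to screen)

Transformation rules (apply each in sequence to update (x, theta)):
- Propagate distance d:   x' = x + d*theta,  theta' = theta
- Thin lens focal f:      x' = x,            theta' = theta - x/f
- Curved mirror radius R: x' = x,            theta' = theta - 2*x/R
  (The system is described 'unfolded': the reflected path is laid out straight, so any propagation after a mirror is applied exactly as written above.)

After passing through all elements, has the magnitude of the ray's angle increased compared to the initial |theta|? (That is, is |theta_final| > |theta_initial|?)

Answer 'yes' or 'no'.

Answer: yes

Derivation:
Initial: x=1.0000 theta=0.5000
After 1 (propagate distance d=22): x=12.0000 theta=0.5000
After 2 (thin lens f=59): x=12.0000 theta=35/118 (≈0.2966)
After 3 (propagate distance d=34): x=1303/59 (≈22.0847) theta=35/118 (≈0.2966)
After 4 (thin lens f=23): x=1303/59 (≈22.0847) theta=-1801/2714 (≈-0.6636)
After 5 (propagate distance d=28): x=4755/1357 (≈3.5041) theta=-1801/2714 (≈-0.6636)
After 6 (thin lens f=50): x=4755/1357 (≈3.5041) theta=-4978/6785 (≈-0.7337)
After 7 (propagate distance d=28): x=-115609/6785 (≈-17.0389) theta=-4978/6785 (≈-0.7337)
After 8 (curved mirror R=-26): x=-115609/6785 (≈-17.0389) theta=-13871/6785 (≈-2.0444)
After 9 (propagate distance d=22 (to screen)): x=-420771/6785 (≈-62.0149) theta=-13871/6785 (≈-2.0444)
|theta_initial|=0.5000 |theta_final|=13871/6785 (≈2.0444) -> increased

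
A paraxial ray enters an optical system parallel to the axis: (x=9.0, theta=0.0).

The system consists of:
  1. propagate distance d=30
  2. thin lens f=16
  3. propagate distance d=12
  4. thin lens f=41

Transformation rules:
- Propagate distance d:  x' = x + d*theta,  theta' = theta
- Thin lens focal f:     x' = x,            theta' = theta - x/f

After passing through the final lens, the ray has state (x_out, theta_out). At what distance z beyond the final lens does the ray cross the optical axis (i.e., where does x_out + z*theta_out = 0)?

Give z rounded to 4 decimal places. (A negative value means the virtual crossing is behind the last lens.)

Answer: 3.6444

Derivation:
Initial: x=9.0000 theta=0.0000
After 1 (propagate distance d=30): x=9.0000 theta=0.0000
After 2 (thin lens f=16): x=9.0000 theta=-0.5625
After 3 (propagate distance d=12): x=2.2500 theta=-0.5625
After 4 (thin lens f=41): x=2.2500 theta=-405/656 (≈-0.6174)
z_focus = -x_out/theta_out = -(2.2500)/(-405/656) = 164/45 ≈ 3.6444
Rounded to 4 decimal places: z = 3.6444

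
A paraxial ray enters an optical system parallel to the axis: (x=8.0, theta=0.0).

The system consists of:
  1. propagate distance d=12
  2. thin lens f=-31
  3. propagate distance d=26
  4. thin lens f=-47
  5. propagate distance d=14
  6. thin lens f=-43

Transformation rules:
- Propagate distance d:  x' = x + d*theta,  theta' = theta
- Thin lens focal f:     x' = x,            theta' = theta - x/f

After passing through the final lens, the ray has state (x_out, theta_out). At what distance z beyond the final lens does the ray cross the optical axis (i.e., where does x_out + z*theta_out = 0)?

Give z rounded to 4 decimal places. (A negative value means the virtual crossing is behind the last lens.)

Initial: x=8.0000 theta=0.0000
After 1 (propagate distance d=12): x=8.0000 theta=0.0000
After 2 (thin lens f=-31): x=8.0000 theta=8/31 (≈0.2581)
After 3 (propagate distance d=26): x=456/31 (≈14.7097) theta=8/31 (≈0.2581)
After 4 (thin lens f=-47): x=456/31 (≈14.7097) theta=832/1457 (≈0.5710)
After 5 (propagate distance d=14): x=33080/1457 (≈22.7042) theta=832/1457 (≈0.5710)
After 6 (thin lens f=-43): x=33080/1457 (≈22.7042) theta=68856/62651 (≈1.0990)
z_focus = -x_out/theta_out = -(33080/1457)/(68856/62651) = -177805/8607 ≈ -20.6582
Rounded to 4 decimal places: z = -20.6582

Answer: -20.6582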